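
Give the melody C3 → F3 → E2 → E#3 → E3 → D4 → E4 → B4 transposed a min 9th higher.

C3 becomes Db4
F3 becomes Gb4
E2 becomes F3
E#3 becomes F#4
E3 becomes F4
D4 becomes Eb5
E4 becomes F5
B4 becomes C6

Db4 Gb4 F3 F#4 F4 Eb5 F5 C6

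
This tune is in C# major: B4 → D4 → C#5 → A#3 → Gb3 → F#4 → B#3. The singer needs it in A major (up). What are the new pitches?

G5 Bb4 A5 F#4 Ebb4 D5 G#4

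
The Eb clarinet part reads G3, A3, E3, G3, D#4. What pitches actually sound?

Bb3 C4 G3 Bb3 F#4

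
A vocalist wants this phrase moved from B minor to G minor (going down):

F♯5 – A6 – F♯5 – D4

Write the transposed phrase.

D5 F6 D5 Bb3

B minor to G minor down is a major third, so every note moves down by that interval.
F#5 gives D5
A6 gives F6
F#5 gives D5
D4 gives Bb3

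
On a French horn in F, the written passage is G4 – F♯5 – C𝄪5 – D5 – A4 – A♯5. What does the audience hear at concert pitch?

C4 B4 F##4 G4 D4 D#5

Written C4 on the French horn in F sounds as F3, a perfect fifth lower; apply that shift to every note.
G4 becomes C4
F#5 becomes B4
C##5 becomes F##4
D5 becomes G4
A4 becomes D4
A#5 becomes D#5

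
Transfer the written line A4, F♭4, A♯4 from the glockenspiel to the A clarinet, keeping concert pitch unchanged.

First find concert pitch: the glockenspiel sounds a perfect fifteenth above written, so A4 F♭4 A♯4 sounds A6 Fb6 A#6.
Then write for A clarinet: it sounds a minor third below written, so the part must be a minor third above concert.
A6 → C7
Fb6 → Abb6
A#6 → C#7

C7 Abb6 C#7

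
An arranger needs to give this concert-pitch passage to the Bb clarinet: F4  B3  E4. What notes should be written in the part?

Written C4 sounds as Bb3 on the Bb clarinet, so concert pitches are written a major second up.
F4 becomes G4
B3 becomes C#4
E4 becomes F#4

G4 C#4 F#4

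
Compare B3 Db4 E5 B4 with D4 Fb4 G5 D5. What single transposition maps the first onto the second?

Take the first pair: B3 → D4. B to D spans 3 letter names, so the interval is some kind of third.
B3 to D4 is 3 semitones, which makes it a minor third; the second version is higher, so the direction is up.
Checking another pair — B4 → D5 — gives the same interval.

up a minor third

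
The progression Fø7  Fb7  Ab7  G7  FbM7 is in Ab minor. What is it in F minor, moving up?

Ab minor up to F minor is a major sixth; each chord root moves by that interval while the quality stays the same.
Fø7: root F up a major sixth → D, giving Dø7.
Fb7: root Fb up a major sixth → Db, giving Db7.
Ab7: root Ab up a major sixth → F, giving F7.
G7: root G up a major sixth → E, giving E7.
FbM7: root Fb up a major sixth → Db, giving DbM7.

Dø7 Db7 F7 E7 DbM7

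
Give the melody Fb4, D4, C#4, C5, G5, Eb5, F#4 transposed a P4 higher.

Fb4 -> Bbb4
D4 -> G4
C#4 -> F#4
C5 -> F5
G5 -> C6
Eb5 -> Ab5
F#4 -> B4

Bbb4 G4 F#4 F5 C6 Ab5 B4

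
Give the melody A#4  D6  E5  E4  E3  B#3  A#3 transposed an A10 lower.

A#4: a tenth down reaches F, and 17 semitones makes it F3.
An augmented tenth down from D6 gives Bbb4.
E5: a tenth down reaches C, and 17 semitones makes it Cb4.
E4 down an augmented tenth is Cb3.
E3 down an augmented tenth is Cb2.
B#3 down an augmented tenth is G2.
A#3: a tenth down reaches F, and 17 semitones makes it F2.

F3 Bbb4 Cb4 Cb3 Cb2 G2 F2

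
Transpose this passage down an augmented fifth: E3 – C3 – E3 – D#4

Ab2 Fb2 Ab2 G3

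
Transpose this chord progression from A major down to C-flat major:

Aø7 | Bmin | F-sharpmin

Cbø7 Dbmin Abmin

A major down to C-flat major is an augmented sixth; each chord root moves by that interval while the quality stays the same.
Aø7: root A down an augmented sixth → Cb, giving Cbø7.
Bmin: root B down an augmented sixth → Db, giving Dbmin.
F-sharpmin: root F-sharp down an augmented sixth → Ab, giving Abmin.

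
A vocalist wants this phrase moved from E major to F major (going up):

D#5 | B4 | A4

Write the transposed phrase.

From E up to F is a minor second; apply that to each pitch.
D#5 to E5
B4 to C5
A4 to Bb4

E5 C5 Bb4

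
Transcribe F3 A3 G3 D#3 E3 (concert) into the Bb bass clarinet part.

Written C4 sounds as Bb2 on the Bb bass clarinet, so concert pitches are written a major ninth up.
F3 -> G4
A3 -> B4
G3 -> A4
D#3 -> E#4
E3 -> F#4

G4 B4 A4 E#4 F#4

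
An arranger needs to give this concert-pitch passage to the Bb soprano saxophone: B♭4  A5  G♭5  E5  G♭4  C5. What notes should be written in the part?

C5 B5 Ab5 F#5 Ab4 D5

Written C4 sounds as Bb3 on the Bb soprano saxophone, so concert pitches are written a major second up.
Bb4 → C5
A5 → B5
Gb5 → Ab5
E5 → F#5
Gb4 → Ab4
C5 → D5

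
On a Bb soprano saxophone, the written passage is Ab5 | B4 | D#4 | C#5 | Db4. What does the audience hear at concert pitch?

The Bb soprano saxophone sounds a major second below written, so transpose each written note down a major second.
Ab5 becomes Gb5
B4 becomes A4
D#4 becomes C#4
C#5 becomes B4
Db4 becomes Cb4

Gb5 A4 C#4 B4 Cb4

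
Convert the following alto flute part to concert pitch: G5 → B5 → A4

D5 F#5 E4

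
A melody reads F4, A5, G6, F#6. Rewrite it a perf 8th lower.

F3 A4 G5 F#5

F4 gives F3
A5 gives A4
G6 gives G5
F#6 gives F#5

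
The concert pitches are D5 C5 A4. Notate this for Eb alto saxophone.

B5 A5 F#5

Written C4 sounds as Eb3 on the Eb alto saxophone, so concert pitches are written a major sixth up.
D5 becomes B5
C5 becomes A5
A4 becomes F#5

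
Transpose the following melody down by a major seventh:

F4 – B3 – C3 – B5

A major seventh down from F4 gives Gb3.
B3 down a major seventh is C3.
A major seventh down from C3 gives Db2.
B5 down a major seventh is C5.

Gb3 C3 Db2 C5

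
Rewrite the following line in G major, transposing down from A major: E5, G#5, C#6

A major to G major down is a major second, so every note moves down by that interval.
E5 becomes D5
G#5 becomes F#5
C#6 becomes B5

D5 F#5 B5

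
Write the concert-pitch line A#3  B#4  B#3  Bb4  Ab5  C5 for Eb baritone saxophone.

Written C4 sounds as Eb2 on the Eb baritone saxophone, so concert pitches are written a major thirteenth up.
A#3 becomes F##5
B#4 becomes G##6
B#3 becomes G##5
Bb4 becomes G6
Ab5 becomes F7
C5 becomes A6

F##5 G##6 G##5 G6 F7 A6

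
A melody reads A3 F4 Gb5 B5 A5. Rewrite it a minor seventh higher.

G4 Eb5 Fb6 A6 G6

A3 to G4
F4 to Eb5
Gb5 to Fb6
B5 to A6
A5 to G6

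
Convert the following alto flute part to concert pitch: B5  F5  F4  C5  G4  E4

F#5 C5 C4 G4 D4 B3

Written C4 on the alto flute sounds as G3, a perfect fourth lower; apply that shift to every note.
B5 → F#5
F5 → C5
F4 → C4
C5 → G4
G4 → D4
E4 → B3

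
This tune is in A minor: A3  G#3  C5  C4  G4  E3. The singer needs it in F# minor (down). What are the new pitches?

F#3 E#3 A4 A3 E4 C#3

A minor to F# minor down is a minor third, so every note moves down by that interval.
A3 -> F#3
G#3 -> E#3
C5 -> A4
C4 -> A3
G4 -> E4
E3 -> C#3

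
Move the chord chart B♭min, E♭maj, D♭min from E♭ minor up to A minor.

E♭ minor up to A minor is an augmented fourth; each chord root moves by that interval while the quality stays the same.
B♭min: root B♭ up an augmented fourth → E, giving Emin.
E♭maj: root E♭ up an augmented fourth → A, giving Amaj.
D♭min: root D♭ up an augmented fourth → G, giving Gmin.

Emin Amaj Gmin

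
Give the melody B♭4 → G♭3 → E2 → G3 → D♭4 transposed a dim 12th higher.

Bb4 gives Fb6
Gb3 gives Dbb5
E2 gives Bb3
G3 gives Db5
Db4 gives Abb5

Fb6 Dbb5 Bb3 Db5 Abb5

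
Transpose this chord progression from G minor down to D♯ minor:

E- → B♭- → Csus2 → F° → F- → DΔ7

B#- F#- G#sus2 C#° C#- A#Δ7

G minor down to D♯ minor is a diminished fourth; each chord root moves by that interval while the quality stays the same.
E-: root E down a diminished fourth → B#, giving B#-.
B♭-: root B♭ down a diminished fourth → F#, giving F#-.
Csus2: root C down a diminished fourth → G#, giving G#sus2.
F°: root F down a diminished fourth → C#, giving C#°.
F-: root F down a diminished fourth → C#, giving C#-.
DΔ7: root D down a diminished fourth → A#, giving A#Δ7.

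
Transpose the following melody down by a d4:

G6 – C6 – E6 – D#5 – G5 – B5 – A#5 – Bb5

D#6 G#5 B#5 A##4 D#5 F##5 E##5 F#5

G6 gives D#6
C6 gives G#5
E6 gives B#5
D#5 gives A##4
G5 gives D#5
B5 gives F##5
A#5 gives E##5
Bb5 gives F#5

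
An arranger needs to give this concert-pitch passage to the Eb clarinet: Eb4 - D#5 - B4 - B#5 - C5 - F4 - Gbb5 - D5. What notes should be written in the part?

Written C4 sounds as Eb4 on the Eb clarinet, so concert pitches are written a minor third down.
Eb4 gives C4
D#5 gives B#4
B4 gives G#4
B#5 gives G##5
C5 gives A4
F4 gives D4
Gbb5 gives Ebb5
D5 gives B4

C4 B#4 G#4 G##5 A4 D4 Ebb5 B4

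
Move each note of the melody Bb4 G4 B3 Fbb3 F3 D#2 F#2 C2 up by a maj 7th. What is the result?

A5 F#5 A#4 Ebb4 E4 C##3 E#3 B2

Bb4 becomes A5
G4 becomes F#5
B3 becomes A#4
Fbb3 becomes Ebb4
F3 becomes E4
D#2 becomes C##3
F#2 becomes E#3
C2 becomes B2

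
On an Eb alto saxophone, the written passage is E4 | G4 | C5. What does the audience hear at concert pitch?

G3 Bb3 Eb4

Written C4 on the Eb alto saxophone sounds as Eb3, a major sixth lower; apply that shift to every note.
E4 → G3
G4 → Bb3
C5 → Eb4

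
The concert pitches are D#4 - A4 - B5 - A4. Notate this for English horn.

A#4 E5 F#6 E5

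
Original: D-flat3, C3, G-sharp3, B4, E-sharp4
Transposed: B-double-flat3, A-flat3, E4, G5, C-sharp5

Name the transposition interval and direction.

From Db3 to Bbb3 is 6 letter names — a sixth of some quality.
Db3 to Bbb3 is 8 semitones, which makes it a minor sixth; the second version is higher, so the direction is up.
Checking another pair — E#4 → C#5 — gives the same interval.

up a minor sixth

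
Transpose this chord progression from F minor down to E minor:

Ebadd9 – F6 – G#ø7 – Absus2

Dadd9 E6 F##ø7 Gsus2

F minor down to E minor is a minor second; each chord root moves by that interval while the quality stays the same.
Ebadd9: root Eb down a minor second → D, giving Dadd9.
F6: root F down a minor second → E, giving E6.
G#ø7: root G# down a minor second → F##, giving F##ø7.
Absus2: root Ab down a minor second → G, giving Gsus2.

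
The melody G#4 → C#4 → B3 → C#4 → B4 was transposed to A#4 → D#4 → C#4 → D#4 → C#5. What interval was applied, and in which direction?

Take the first pair: G#4 → A#4. G to A spans 2 letter names, so the interval is some kind of second.
G#4 to A#4 is 2 semitones, which makes it a major second; the second version is higher, so the direction is up.
Checking another pair — B4 → C#5 — gives the same interval.

up a major second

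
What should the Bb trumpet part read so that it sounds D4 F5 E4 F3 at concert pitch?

The Bb trumpet sounds a major second below written, so the written part must be a major second above concert — transpose each note up.
D4 -> E4
F5 -> G5
E4 -> F#4
F3 -> G3

E4 G5 F#4 G3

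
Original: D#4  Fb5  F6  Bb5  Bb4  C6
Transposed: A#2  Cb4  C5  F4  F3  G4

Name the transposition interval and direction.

down a perfect eleventh

Take the first pair: D#4 → A#2. D to A spans 11 letter names, so the interval is some kind of eleventh.
A#2 to D#4 is 17 semitones, which makes it a perfect eleventh; the second version is lower, so the direction is down.
Checking another pair — C6 → G4 — gives the same interval.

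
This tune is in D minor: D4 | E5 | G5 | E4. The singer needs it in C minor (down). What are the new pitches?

D minor to C minor down is a major second, so every note moves down by that interval.
D4 to C4
E5 to D5
G5 to F5
E4 to D4

C4 D5 F5 D4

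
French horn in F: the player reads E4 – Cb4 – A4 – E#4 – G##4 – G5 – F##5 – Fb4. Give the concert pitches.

A3 Fb3 D4 A#3 C##4 C5 B#4 Bbb3

Written C4 on the French horn in F sounds as F3, a perfect fifth lower; apply that shift to every note.
E4 gives A3
Cb4 gives Fb3
A4 gives D4
E#4 gives A#3
G##4 gives C##4
G5 gives C5
F##5 gives B#4
Fb4 gives Bbb3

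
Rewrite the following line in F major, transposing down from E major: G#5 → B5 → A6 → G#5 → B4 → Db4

A4 C5 Bb5 A4 C4 Ebb3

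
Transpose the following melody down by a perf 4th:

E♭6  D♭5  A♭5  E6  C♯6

A perfect fourth down from Eb6 gives Bb5.
A perfect fourth down from Db5 gives Ab4.
A perfect fourth down from Ab5 gives Eb5.
A perfect fourth down from E6 gives B5.
A perfect fourth down from C#6 gives G#5.

Bb5 Ab4 Eb5 B5 G#5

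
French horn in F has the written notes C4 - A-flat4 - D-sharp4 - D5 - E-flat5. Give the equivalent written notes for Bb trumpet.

First find concert pitch: the French horn in F sounds a perfect fifth below written, so C4 A-flat4 D-sharp4 D5 E-flat5 sounds F3 Db4 G#3 G4 Ab4.
Then write for Bb trumpet: it sounds a major second below written, so the part must be a major second above concert.
F3 → G3
Db4 → Eb4
G#3 → A#3
G4 → A4
Ab4 → Bb4

G3 Eb4 A#3 A4 Bb4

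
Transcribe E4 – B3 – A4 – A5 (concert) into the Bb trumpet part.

F#4 C#4 B4 B5

Written C4 sounds as Bb3 on the Bb trumpet, so concert pitches are written a major second up.
E4 becomes F#4
B3 becomes C#4
A4 becomes B4
A5 becomes B5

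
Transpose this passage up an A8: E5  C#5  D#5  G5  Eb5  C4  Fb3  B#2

E5 up an augmented octave is E#6.
C#5: an octave up reaches C, and 13 semitones makes it C##6.
An augmented octave up from D#5 gives D##6.
An augmented octave up from G5 gives G#6.
An augmented octave up from Eb5 gives E6.
C4 up an augmented octave is C#5.
Fb3: an octave up reaches F, and 13 semitones makes it F4.
An augmented octave up from B#2 gives B##3.

E#6 C##6 D##6 G#6 E6 C#5 F4 B##3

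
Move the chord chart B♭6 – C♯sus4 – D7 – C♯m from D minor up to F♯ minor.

D minor up to F♯ minor is a major third; each chord root moves by that interval while the quality stays the same.
B♭6: root B♭ up a major third → D, giving D6.
C♯sus4: root C♯ up a major third → E#, giving E#sus4.
D7: root D up a major third → F#, giving F#7.
C♯m: root C♯ up a major third → E#, giving E#m.

D6 E#sus4 F#7 E#m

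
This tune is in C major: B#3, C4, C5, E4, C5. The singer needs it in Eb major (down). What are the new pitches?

D#3 Eb3 Eb4 G3 Eb4

From C down to Eb is a major sixth; apply that to each pitch.
B#3 to D#3
C4 to Eb3
C5 to Eb4
E4 to G3
C5 to Eb4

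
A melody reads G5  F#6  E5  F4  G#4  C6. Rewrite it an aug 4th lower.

An augmented fourth down from G5 gives Db5.
An augmented fourth down from F#6 gives C6.
An augmented fourth down from E5 gives Bb4.
F4 down an augmented fourth is Cb4.
An augmented fourth down from G#4 gives D4.
An augmented fourth down from C6 gives Gb5.

Db5 C6 Bb4 Cb4 D4 Gb5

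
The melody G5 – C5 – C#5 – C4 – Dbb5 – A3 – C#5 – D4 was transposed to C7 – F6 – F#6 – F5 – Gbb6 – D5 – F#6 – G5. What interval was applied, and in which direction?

up a perfect eleventh

From G5 to C7 is 11 letter names — an eleventh of some quality.
G5 to C7 is 17 semitones, which makes it a perfect eleventh; the second version is higher, so the direction is up.
Checking another pair — D4 → G5 — gives the same interval.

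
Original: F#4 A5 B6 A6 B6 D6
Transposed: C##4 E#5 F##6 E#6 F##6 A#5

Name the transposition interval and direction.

down a diminished fourth

Take the first pair: F#4 → C##4. F to C spans 4 letter names, so the interval is some kind of fourth.
C##4 to F#4 is 4 semitones, which makes it a diminished fourth; the second version is lower, so the direction is down.
Checking another pair — D6 → A#5 — gives the same interval.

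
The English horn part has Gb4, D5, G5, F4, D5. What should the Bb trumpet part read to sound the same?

Db4 A4 D5 C4 A4

First find concert pitch: the English horn sounds a perfect fifth below written, so Gb4 D5 G5 F4 D5 sounds Cb4 G4 C5 Bb3 G4.
Then write for Bb trumpet: it sounds a major second below written, so the part must be a major second above concert.
Cb4 → Db4
G4 → A4
C5 → D5
Bb3 → C4
G4 → A4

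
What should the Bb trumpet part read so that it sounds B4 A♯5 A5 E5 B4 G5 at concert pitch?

C#5 B#5 B5 F#5 C#5 A5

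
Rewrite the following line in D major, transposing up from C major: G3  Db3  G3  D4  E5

From C up to D is a major second; apply that to each pitch.
G3 becomes A3
Db3 becomes Eb3
G3 becomes A3
D4 becomes E4
E5 becomes F#5

A3 Eb3 A3 E4 F#5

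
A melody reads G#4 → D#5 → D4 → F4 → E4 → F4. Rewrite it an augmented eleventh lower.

D3 A3 Ab2 Cb3 Bb2 Cb3

G#4 -> D3
D#5 -> A3
D4 -> Ab2
F4 -> Cb3
E4 -> Bb2
F4 -> Cb3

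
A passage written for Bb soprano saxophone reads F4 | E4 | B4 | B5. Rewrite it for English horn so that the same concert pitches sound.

First find concert pitch: the Bb soprano saxophone sounds a major second below written, so F4 E4 B4 B5 sounds Eb4 D4 A4 A5.
Then write for English horn: it sounds a perfect fifth below written, so the part must be a perfect fifth above concert.
Eb4 → Bb4
D4 → A4
A4 → E5
A5 → E6

Bb4 A4 E5 E6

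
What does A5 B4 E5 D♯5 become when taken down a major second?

G5 A4 D5 C#5

A5 -> G5
B4 -> A4
E5 -> D5
D#5 -> C#5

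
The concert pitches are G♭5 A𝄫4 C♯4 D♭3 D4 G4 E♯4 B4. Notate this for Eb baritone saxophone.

Eb7 Fb6 A#5 Bb4 B5 E6 C##6 G#6

Written C4 sounds as Eb2 on the Eb baritone saxophone, so concert pitches are written a major thirteenth up.
Gb5 → Eb7
Abb4 → Fb6
C#4 → A#5
Db3 → Bb4
D4 → B5
G4 → E6
E#4 → C##6
B4 → G#6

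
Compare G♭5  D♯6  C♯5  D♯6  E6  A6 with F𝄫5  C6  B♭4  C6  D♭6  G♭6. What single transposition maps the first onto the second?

down an augmented second

Take the first pair: Gb5 → Fbb5. G to F spans 2 letter names, so the interval is some kind of second.
Fbb5 to Gb5 is 3 semitones, which makes it an augmented second; the second version is lower, so the direction is down.
Checking another pair — A6 → Gb6 — gives the same interval.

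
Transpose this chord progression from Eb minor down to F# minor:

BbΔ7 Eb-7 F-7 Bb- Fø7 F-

C#Δ7 F#-7 G#-7 C#- G#ø7 G#-

Eb minor down to F# minor is a diminished seventh; each chord root moves by that interval while the quality stays the same.
BbΔ7: root Bb down a diminished seventh → C#, giving C#Δ7.
Eb-7: root Eb down a diminished seventh → F#, giving F#-7.
F-7: root F down a diminished seventh → G#, giving G#-7.
Bb-: root Bb down a diminished seventh → C#, giving C#-.
Fø7: root F down a diminished seventh → G#, giving G#ø7.
F-: root F down a diminished seventh → G#, giving G#-.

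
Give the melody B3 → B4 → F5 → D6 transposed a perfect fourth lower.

A perfect fourth down from B3 gives F#3.
B4 down a perfect fourth is F#4.
F5 down a perfect fourth is C5.
A perfect fourth down from D6 gives A5.

F#3 F#4 C5 A5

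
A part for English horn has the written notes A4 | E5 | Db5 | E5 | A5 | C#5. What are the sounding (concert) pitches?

D4 A4 Gb4 A4 D5 F#4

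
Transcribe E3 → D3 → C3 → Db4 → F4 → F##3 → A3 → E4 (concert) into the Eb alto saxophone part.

C#4 B3 A3 Bb4 D5 D##4 F#4 C#5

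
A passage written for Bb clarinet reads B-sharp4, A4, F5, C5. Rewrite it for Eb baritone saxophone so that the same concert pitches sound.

First find concert pitch: the Bb clarinet sounds a major second below written, so B-sharp4 A4 F5 C5 sounds A#4 G4 Eb5 Bb4.
Then write for Eb baritone saxophone: it sounds a major thirteenth below written, so the part must be a major thirteenth above concert.
A#4 → F##6
G4 → E6
Eb5 → C7
Bb4 → G6

F##6 E6 C7 G6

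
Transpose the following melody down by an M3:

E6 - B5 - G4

C6 G5 Eb4

E6 down a major third is C6.
B5: a third down reaches G, and 4 semitones makes it G5.
A major third down from G4 gives Eb4.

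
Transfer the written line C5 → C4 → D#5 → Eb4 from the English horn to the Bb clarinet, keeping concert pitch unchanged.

First find concert pitch: the English horn sounds a perfect fifth below written, so C5 C4 D#5 Eb4 sounds F4 F3 G#4 Ab3.
Then write for Bb clarinet: it sounds a major second below written, so the part must be a major second above concert.
F4 → G4
F3 → G3
G#4 → A#4
Ab3 → Bb3

G4 G3 A#4 Bb3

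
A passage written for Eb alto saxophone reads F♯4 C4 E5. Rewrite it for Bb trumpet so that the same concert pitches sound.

B3 F3 A4

First find concert pitch: the Eb alto saxophone sounds a major sixth below written, so F♯4 C4 E5 sounds A3 Eb3 G4.
Then write for Bb trumpet: it sounds a major second below written, so the part must be a major second above concert.
A3 → B3
Eb3 → F3
G4 → A4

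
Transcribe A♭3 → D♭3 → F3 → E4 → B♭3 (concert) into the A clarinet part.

Written C4 sounds as A3 on the A clarinet, so concert pitches are written a minor third up.
Ab3 to Cb4
Db3 to Fb3
F3 to Ab3
E4 to G4
Bb3 to Db4

Cb4 Fb3 Ab3 G4 Db4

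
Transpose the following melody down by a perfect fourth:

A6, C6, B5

E6 G5 F#5

A6 -> E6
C6 -> G5
B5 -> F#5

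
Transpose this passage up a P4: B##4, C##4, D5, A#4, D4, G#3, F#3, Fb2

B##4 to E##5
C##4 to F##4
D5 to G5
A#4 to D#5
D4 to G4
G#3 to C#4
F#3 to B3
Fb2 to Bbb2

E##5 F##4 G5 D#5 G4 C#4 B3 Bbb2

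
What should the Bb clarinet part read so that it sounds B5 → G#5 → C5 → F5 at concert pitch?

C#6 A#5 D5 G5

The Bb clarinet sounds a major second below written, so the written part must be a major second above concert — transpose each note up.
B5 -> C#6
G#5 -> A#5
C5 -> D5
F5 -> G5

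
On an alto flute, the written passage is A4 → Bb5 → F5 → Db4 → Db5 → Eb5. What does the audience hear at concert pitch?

The alto flute sounds a perfect fourth below written, so transpose each written note down a perfect fourth.
A4 becomes E4
Bb5 becomes F5
F5 becomes C5
Db4 becomes Ab3
Db5 becomes Ab4
Eb5 becomes Bb4

E4 F5 C5 Ab3 Ab4 Bb4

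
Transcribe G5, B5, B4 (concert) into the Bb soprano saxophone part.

A5 C#6 C#5

Written C4 sounds as Bb3 on the Bb soprano saxophone, so concert pitches are written a major second up.
G5 gives A5
B5 gives C#6
B4 gives C#5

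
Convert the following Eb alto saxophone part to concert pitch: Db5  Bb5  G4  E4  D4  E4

Fb4 Db5 Bb3 G3 F3 G3

The Eb alto saxophone sounds a major sixth below written, so transpose each written note down a major sixth.
Db5 gives Fb4
Bb5 gives Db5
G4 gives Bb3
E4 gives G3
D4 gives F3
E4 gives G3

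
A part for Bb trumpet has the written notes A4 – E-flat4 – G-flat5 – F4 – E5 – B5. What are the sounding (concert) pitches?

G4 Db4 Fb5 Eb4 D5 A5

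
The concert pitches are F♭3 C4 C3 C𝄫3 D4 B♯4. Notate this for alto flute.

Bbb3 F4 F3 Fbb3 G4 E#5

The alto flute sounds a perfect fourth below written, so the written part must be a perfect fourth above concert — transpose each note up.
Fb3 becomes Bbb3
C4 becomes F4
C3 becomes F3
Cbb3 becomes Fbb3
D4 becomes G4
B#4 becomes E#5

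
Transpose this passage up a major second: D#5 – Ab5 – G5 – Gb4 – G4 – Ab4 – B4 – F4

A major second up from D#5 gives E#5.
Ab5 up a major second is Bb5.
A major second up from G5 gives A5.
Gb4 up a major second is Ab4.
G4: a second up reaches A, and 2 semitones makes it A4.
Ab4 up a major second is Bb4.
A major second up from B4 gives C#5.
F4 up a major second is G4.

E#5 Bb5 A5 Ab4 A4 Bb4 C#5 G4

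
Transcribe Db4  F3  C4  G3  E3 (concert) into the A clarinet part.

The A clarinet sounds a minor third below written, so the written part must be a minor third above concert — transpose each note up.
Db4 becomes Fb4
F3 becomes Ab3
C4 becomes Eb4
G3 becomes Bb3
E3 becomes G3

Fb4 Ab3 Eb4 Bb3 G3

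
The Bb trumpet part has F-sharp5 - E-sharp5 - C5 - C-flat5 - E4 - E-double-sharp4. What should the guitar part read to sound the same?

E6 D#6 Bb5 Bbb5 D5 D##5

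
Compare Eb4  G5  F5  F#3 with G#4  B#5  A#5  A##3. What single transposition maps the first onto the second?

Take the first pair: Eb4 → G#4. E to G spans 3 letter names, so the interval is some kind of third.
Eb4 to G#4 is 5 semitones, which makes it an augmented third; the second version is higher, so the direction is up.
Checking another pair — F#3 → A##3 — gives the same interval.

up an augmented third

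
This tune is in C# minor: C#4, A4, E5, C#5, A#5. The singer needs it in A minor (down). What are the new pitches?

A3 F4 C5 A4 F#5

C# minor to A minor down is a major third, so every note moves down by that interval.
C#4 gives A3
A4 gives F4
E5 gives C5
C#5 gives A4
A#5 gives F#5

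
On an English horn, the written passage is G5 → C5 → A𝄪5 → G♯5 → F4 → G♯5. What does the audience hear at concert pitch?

C5 F4 D##5 C#5 Bb3 C#5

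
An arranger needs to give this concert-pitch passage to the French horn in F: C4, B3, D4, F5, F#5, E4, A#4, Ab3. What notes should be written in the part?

G4 F#4 A4 C6 C#6 B4 E#5 Eb4

The French horn in F sounds a perfect fifth below written, so the written part must be a perfect fifth above concert — transpose each note up.
C4 -> G4
B3 -> F#4
D4 -> A4
F5 -> C6
F#5 -> C#6
E4 -> B4
A#4 -> E#5
Ab3 -> Eb4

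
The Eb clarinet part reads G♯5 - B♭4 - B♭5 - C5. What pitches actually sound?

The Eb clarinet sounds a minor third above written, so transpose each written note up a minor third.
G#5 to B5
Bb4 to Db5
Bb5 to Db6
C5 to Eb5

B5 Db5 Db6 Eb5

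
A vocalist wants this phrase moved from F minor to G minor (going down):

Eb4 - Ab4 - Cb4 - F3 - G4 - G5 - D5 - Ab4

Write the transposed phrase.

F3 Bb3 Db3 G2 A3 A4 E4 Bb3

F minor to G minor down is a minor seventh, so every note moves down by that interval.
Eb4 gives F3
Ab4 gives Bb3
Cb4 gives Db3
F3 gives G2
G4 gives A3
G5 gives A4
D5 gives E4
Ab4 gives Bb3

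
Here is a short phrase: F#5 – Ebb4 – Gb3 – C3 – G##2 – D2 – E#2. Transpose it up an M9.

G#6 Fb5 Ab4 D4 A##3 E3 F##3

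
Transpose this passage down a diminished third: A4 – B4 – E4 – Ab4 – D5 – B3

F##4 G##4 C##4 F#4 B#4 G##3

A4 to F##4
B4 to G##4
E4 to C##4
Ab4 to F#4
D5 to B#4
B3 to G##3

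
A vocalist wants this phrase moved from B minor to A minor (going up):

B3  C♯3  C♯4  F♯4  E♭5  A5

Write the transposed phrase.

B minor to A minor up is a minor seventh, so every note moves up by that interval.
B3 becomes A4
C#3 becomes B3
C#4 becomes B4
F#4 becomes E5
Eb5 becomes Db6
A5 becomes G6

A4 B3 B4 E5 Db6 G6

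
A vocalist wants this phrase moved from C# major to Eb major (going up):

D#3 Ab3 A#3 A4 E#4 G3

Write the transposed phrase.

F3 Cbb4 C4 Cb5 G4 Bbb3

From C# up to Eb is a diminished third; apply that to each pitch.
D#3 becomes F3
Ab3 becomes Cbb4
A#3 becomes C4
A4 becomes Cb5
E#4 becomes G4
G3 becomes Bbb3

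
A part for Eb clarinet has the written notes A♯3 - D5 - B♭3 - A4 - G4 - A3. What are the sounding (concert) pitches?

C#4 F5 Db4 C5 Bb4 C4

Written C4 on the Eb clarinet sounds as Eb4, a minor third higher; apply that shift to every note.
A#3 to C#4
D5 to F5
Bb3 to Db4
A4 to C5
G4 to Bb4
A3 to C4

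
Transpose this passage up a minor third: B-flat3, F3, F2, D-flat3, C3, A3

Db4 Ab3 Ab2 Fb3 Eb3 C4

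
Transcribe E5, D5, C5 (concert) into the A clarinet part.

Written C4 sounds as A3 on the A clarinet, so concert pitches are written a minor third up.
E5 becomes G5
D5 becomes F5
C5 becomes Eb5

G5 F5 Eb5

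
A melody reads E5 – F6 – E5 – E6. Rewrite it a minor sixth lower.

G#4 A5 G#4 G#5

E5: a sixth down reaches G, and 8 semitones makes it G#4.
F6: a sixth down reaches A, and 8 semitones makes it A5.
E5: a sixth down reaches G, and 8 semitones makes it G#4.
E6 down a minor sixth is G#5.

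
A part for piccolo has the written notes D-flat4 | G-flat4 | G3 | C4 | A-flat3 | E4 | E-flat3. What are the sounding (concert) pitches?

The piccolo sounds a perfect octave above written, so transpose each written note up a perfect octave.
Db4 becomes Db5
Gb4 becomes Gb5
G3 becomes G4
C4 becomes C5
Ab3 becomes Ab4
E4 becomes E5
Eb3 becomes Eb4

Db5 Gb5 G4 C5 Ab4 E5 Eb4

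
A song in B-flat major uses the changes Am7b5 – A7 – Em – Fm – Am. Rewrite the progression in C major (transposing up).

Bm7b5 B7 F#m Gm Bm

B-flat major up to C major is a major second; each chord root moves by that interval while the quality stays the same.
Am7b5: root A up a major second → B, giving Bm7b5.
A7: root A up a major second → B, giving B7.
Em: root E up a major second → F#, giving F#m.
Fm: root F up a major second → G, giving Gm.
Am: root A up a major second → B, giving Bm.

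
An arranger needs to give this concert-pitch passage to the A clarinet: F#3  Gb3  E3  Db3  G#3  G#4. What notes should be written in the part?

Written C4 sounds as A3 on the A clarinet, so concert pitches are written a minor third up.
F#3 -> A3
Gb3 -> Bbb3
E3 -> G3
Db3 -> Fb3
G#3 -> B3
G#4 -> B4

A3 Bbb3 G3 Fb3 B3 B4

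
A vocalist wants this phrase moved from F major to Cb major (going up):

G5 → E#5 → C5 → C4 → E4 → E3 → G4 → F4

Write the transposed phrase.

Db6 B5 Gb5 Gb4 Bb4 Bb3 Db5 Cb5

F major to Cb major up is a diminished fifth, so every note moves up by that interval.
G5 -> Db6
E#5 -> B5
C5 -> Gb5
C4 -> Gb4
E4 -> Bb4
E3 -> Bb3
G4 -> Db5
F4 -> Cb5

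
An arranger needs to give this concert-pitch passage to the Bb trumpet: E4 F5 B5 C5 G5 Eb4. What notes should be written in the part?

F#4 G5 C#6 D5 A5 F4

The Bb trumpet sounds a major second below written, so the written part must be a major second above concert — transpose each note up.
E4 → F#4
F5 → G5
B5 → C#6
C5 → D5
G5 → A5
Eb4 → F4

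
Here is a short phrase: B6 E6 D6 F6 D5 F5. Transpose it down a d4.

F##6 B#5 A#5 C#6 A#4 C#5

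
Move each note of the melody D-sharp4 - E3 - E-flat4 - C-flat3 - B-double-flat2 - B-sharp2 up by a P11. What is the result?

G#5 A4 Ab5 Fb4 Ebb4 E#4

D#4 becomes G#5
E3 becomes A4
Eb4 becomes Ab5
Cb3 becomes Fb4
Bbb2 becomes Ebb4
B#2 becomes E#4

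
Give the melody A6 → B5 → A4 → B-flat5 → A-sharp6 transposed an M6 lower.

A major sixth down from A6 gives C6.
A major sixth down from B5 gives D5.
A4 down a major sixth is C4.
Bb5 down a major sixth is Db5.
A#6: a sixth down reaches C, and 9 semitones makes it C#6.

C6 D5 C4 Db5 C#6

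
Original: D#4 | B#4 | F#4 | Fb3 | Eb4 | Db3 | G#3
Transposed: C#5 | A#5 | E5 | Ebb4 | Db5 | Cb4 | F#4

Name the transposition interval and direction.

From D#4 to C#5 is 7 letter names — a seventh of some quality.
D#4 to C#5 is 10 semitones, which makes it a minor seventh; the second version is higher, so the direction is up.
Checking another pair — G#3 → F#4 — gives the same interval.

up a minor seventh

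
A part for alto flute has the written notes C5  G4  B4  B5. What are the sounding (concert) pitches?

Written C4 on the alto flute sounds as G3, a perfect fourth lower; apply that shift to every note.
C5 becomes G4
G4 becomes D4
B4 becomes F#4
B5 becomes F#5

G4 D4 F#4 F#5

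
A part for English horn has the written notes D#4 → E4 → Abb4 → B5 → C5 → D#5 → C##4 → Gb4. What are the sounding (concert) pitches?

The English horn sounds a perfect fifth below written, so transpose each written note down a perfect fifth.
D#4 to G#3
E4 to A3
Abb4 to Dbb4
B5 to E5
C5 to F4
D#5 to G#4
C##4 to F##3
Gb4 to Cb4

G#3 A3 Dbb4 E5 F4 G#4 F##3 Cb4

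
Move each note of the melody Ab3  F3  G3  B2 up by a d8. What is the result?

Abb4 Fb4 Gb4 Bb3

Ab3: an octave up reaches A, and 11 semitones makes it Abb4.
A diminished octave up from F3 gives Fb4.
G3 up a diminished octave is Gb4.
B2: an octave up reaches B, and 11 semitones makes it Bb3.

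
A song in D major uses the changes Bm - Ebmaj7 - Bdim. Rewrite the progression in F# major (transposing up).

D#m Gmaj7 D#dim

D major up to F# major is a major third; each chord root moves by that interval while the quality stays the same.
Bm: root B up a major third → D#, giving D#m.
Ebmaj7: root Eb up a major third → G, giving Gmaj7.
Bdim: root B up a major third → D#, giving D#dim.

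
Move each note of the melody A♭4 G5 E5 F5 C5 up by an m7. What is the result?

Gb5 F6 D6 Eb6 Bb5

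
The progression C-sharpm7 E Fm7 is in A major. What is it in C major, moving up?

A major up to C major is a minor third; each chord root moves by that interval while the quality stays the same.
C-sharpm7: root C-sharp up a minor third → E, giving Em7.
E: root E up a minor third → G, giving G.
Fm7: root F up a minor third → Ab, giving Abm7.

Em7 G Abm7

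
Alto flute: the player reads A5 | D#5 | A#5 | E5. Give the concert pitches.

E5 A#4 E#5 B4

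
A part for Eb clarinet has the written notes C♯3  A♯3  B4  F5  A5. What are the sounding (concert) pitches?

E3 C#4 D5 Ab5 C6

The Eb clarinet sounds a minor third above written, so transpose each written note up a minor third.
C#3 → E3
A#3 → C#4
B4 → D5
F5 → Ab5
A5 → C6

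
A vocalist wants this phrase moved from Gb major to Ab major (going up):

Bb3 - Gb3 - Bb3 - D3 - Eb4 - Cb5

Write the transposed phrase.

From Gb up to Ab is a major second; apply that to each pitch.
Bb3 to C4
Gb3 to Ab3
Bb3 to C4
D3 to E3
Eb4 to F4
Cb5 to Db5

C4 Ab3 C4 E3 F4 Db5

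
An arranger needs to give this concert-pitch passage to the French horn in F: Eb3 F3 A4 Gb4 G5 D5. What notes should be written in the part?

Bb3 C4 E5 Db5 D6 A5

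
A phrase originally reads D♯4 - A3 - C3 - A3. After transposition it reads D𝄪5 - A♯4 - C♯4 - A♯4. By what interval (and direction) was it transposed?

up an augmented octave

Take the first pair: D#4 → D##5. D to D spans 8 letter names, so the interval is some kind of octave.
D#4 to D##5 is 13 semitones, which makes it an augmented octave; the second version is higher, so the direction is up.
Checking another pair — A3 → A#4 — gives the same interval.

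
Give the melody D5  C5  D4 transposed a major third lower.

Bb4 Ab4 Bb3

D5: a third down reaches B, and 4 semitones makes it Bb4.
C5 down a major third is Ab4.
A major third down from D4 gives Bb3.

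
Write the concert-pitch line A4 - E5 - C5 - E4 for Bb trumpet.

B4 F#5 D5 F#4

Written C4 sounds as Bb3 on the Bb trumpet, so concert pitches are written a major second up.
A4 becomes B4
E5 becomes F#5
C5 becomes D5
E4 becomes F#4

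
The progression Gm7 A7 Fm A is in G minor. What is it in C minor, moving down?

Cm7 D7 Bbm D

G minor down to C minor is a perfect fifth; each chord root moves by that interval while the quality stays the same.
Gm7: root G down a perfect fifth → C, giving Cm7.
A7: root A down a perfect fifth → D, giving D7.
Fm: root F down a perfect fifth → Bb, giving Bbm.
A: root A down a perfect fifth → D, giving D.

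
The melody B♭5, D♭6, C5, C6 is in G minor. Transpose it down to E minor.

G minor to E minor down is a minor third, so every note moves down by that interval.
Bb5 gives G5
Db6 gives Bb5
C5 gives A4
C6 gives A5

G5 Bb5 A4 A5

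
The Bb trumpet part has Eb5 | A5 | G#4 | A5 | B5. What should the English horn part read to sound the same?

First find concert pitch: the Bb trumpet sounds a major second below written, so Eb5 A5 G#4 A5 B5 sounds Db5 G5 F#4 G5 A5.
Then write for English horn: it sounds a perfect fifth below written, so the part must be a perfect fifth above concert.
Db5 → Ab5
G5 → D6
F#4 → C#5
G5 → D6
A5 → E6

Ab5 D6 C#5 D6 E6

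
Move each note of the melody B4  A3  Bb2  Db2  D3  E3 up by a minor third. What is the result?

D5 C4 Db3 Fb2 F3 G3

B4: a third up reaches D, and 3 semitones makes it D5.
A3: a third up reaches C, and 3 semitones makes it C4.
A minor third up from Bb2 gives Db3.
A minor third up from Db2 gives Fb2.
D3: a third up reaches F, and 3 semitones makes it F3.
A minor third up from E3 gives G3.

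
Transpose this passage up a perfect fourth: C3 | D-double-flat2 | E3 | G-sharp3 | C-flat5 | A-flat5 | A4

F3 Gbb2 A3 C#4 Fb5 Db6 D5

C3 gives F3
Dbb2 gives Gbb2
E3 gives A3
G#3 gives C#4
Cb5 gives Fb5
Ab5 gives Db6
A4 gives D5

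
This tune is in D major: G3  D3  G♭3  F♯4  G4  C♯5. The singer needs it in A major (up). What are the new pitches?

D major to A major up is a perfect fifth, so every note moves up by that interval.
G3 becomes D4
D3 becomes A3
Gb3 becomes Db4
F#4 becomes C#5
G4 becomes D5
C#5 becomes G#5

D4 A3 Db4 C#5 D5 G#5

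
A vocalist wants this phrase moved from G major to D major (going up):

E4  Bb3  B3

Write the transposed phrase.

G major to D major up is a perfect fifth, so every note moves up by that interval.
E4 → B4
Bb3 → F4
B3 → F#4

B4 F4 F#4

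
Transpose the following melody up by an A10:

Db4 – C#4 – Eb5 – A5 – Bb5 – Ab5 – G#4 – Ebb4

Db4 up an augmented tenth is F#5.
C#4: a tenth up reaches E, and 17 semitones makes it E##5.
Eb5: a tenth up reaches G, and 17 semitones makes it G#6.
A5: a tenth up reaches C, and 17 semitones makes it C##7.
Bb5: a tenth up reaches D, and 17 semitones makes it D#7.
An augmented tenth up from Ab5 gives C#7.
An augmented tenth up from G#4 gives B##5.
Ebb4: a tenth up reaches G, and 17 semitones makes it G5.

F#5 E##5 G#6 C##7 D#7 C#7 B##5 G5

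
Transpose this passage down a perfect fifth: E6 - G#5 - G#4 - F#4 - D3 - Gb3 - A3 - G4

A5 C#5 C#4 B3 G2 Cb3 D3 C4

E6 -> A5
G#5 -> C#5
G#4 -> C#4
F#4 -> B3
D3 -> G2
Gb3 -> Cb3
A3 -> D3
G4 -> C4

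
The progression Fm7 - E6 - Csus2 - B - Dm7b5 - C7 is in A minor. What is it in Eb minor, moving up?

A minor up to Eb minor is a diminished fifth; each chord root moves by that interval while the quality stays the same.
Fm7: root F up a diminished fifth → Cb, giving Cbm7.
E6: root E up a diminished fifth → Bb, giving Bb6.
Csus2: root C up a diminished fifth → Gb, giving Gbsus2.
B: root B up a diminished fifth → F, giving F.
Dm7b5: root D up a diminished fifth → Ab, giving Abm7b5.
C7: root C up a diminished fifth → Gb, giving Gb7.

Cbm7 Bb6 Gbsus2 F Abm7b5 Gb7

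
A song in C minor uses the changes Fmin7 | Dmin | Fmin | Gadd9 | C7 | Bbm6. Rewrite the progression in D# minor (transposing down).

G#min7 E#min G#min A#add9 D#7 C#m6

C minor down to D# minor is a diminished seventh; each chord root moves by that interval while the quality stays the same.
Fmin7: root F down a diminished seventh → G#, giving G#min7.
Dmin: root D down a diminished seventh → E#, giving E#min.
Fmin: root F down a diminished seventh → G#, giving G#min.
Gadd9: root G down a diminished seventh → A#, giving A#add9.
C7: root C down a diminished seventh → D#, giving D#7.
Bbm6: root Bb down a diminished seventh → C#, giving C#m6.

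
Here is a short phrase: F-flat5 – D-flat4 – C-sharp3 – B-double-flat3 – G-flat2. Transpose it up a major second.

Gb5 Eb4 D#3 Cb4 Ab2

Fb5 -> Gb5
Db4 -> Eb4
C#3 -> D#3
Bbb3 -> Cb4
Gb2 -> Ab2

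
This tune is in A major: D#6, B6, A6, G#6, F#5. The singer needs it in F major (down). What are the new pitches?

From A down to F is a major third; apply that to each pitch.
D#6 → B5
B6 → G6
A6 → F6
G#6 → E6
F#5 → D5

B5 G6 F6 E6 D5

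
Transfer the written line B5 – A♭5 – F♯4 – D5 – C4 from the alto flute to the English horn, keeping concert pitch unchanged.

C#6 Bb5 G#4 E5 D4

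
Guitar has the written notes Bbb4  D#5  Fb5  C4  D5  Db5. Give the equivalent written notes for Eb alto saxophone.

Gb4 B#4 Db5 A3 B4 Bb4

First find concert pitch: the guitar sounds a perfect octave below written, so Bbb4 D#5 Fb5 C4 D5 Db5 sounds Bbb3 D#4 Fb4 C3 D4 Db4.
Then write for Eb alto saxophone: it sounds a major sixth below written, so the part must be a major sixth above concert.
Bbb3 → Gb4
D#4 → B#4
Fb4 → Db5
C3 → A3
D4 → B4
Db4 → Bb4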